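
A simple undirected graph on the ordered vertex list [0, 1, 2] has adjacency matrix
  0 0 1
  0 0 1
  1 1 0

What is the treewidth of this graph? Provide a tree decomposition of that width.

Treewidth 1.
Bags: B1 = {1, 2}  B2 = {0, 2}
Tree: B1–B2

The largest bag has 2 vertices, giving width 1; this decomposition certifies tw(G) ≤ 1. Any graph with an edge has treewidth ≥ 1, and G has the edge 1–2. Combining the bounds, tw(G) = 1.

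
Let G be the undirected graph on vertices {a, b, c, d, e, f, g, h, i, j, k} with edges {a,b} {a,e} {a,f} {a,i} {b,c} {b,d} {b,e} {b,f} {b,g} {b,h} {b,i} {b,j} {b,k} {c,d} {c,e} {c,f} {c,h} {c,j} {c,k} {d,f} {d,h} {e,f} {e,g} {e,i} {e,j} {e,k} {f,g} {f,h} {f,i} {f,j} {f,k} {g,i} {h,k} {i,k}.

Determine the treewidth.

A width-4 tree decomposition is:
Bags: B1 = {b, e, f, i, k}  B2 = {a, b, e, f, i}  B3 = {b, c, e, f, k}  B4 = {b, e, f, g, i}  B5 = {b, c, f, h, k}  B6 = {b, c, e, f, j}  B7 = {b, c, d, f, h}
Tree: B1–B2, B1–B3, B2–B4, B3–B5, B3–B6, B5–B7
The largest bag has 5 vertices, giving width 4; this decomposition certifies tw(G) ≤ 4. For the lower bound, the 5 vertices {b, c, d, f, h} are pairwise adjacent, and any tree decomposition puts a clique entirely inside one bag — forcing width ≥ 4. Hence tw(G) = 4 exactly.

4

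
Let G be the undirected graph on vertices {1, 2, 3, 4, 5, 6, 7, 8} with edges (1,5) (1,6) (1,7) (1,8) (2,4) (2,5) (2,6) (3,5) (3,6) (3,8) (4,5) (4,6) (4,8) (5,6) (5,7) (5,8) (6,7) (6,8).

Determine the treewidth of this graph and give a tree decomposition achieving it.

Treewidth 3.
Bags: B1 = {4, 5, 6, 8}  B2 = {3, 5, 6, 8}  B3 = {2, 4, 5, 6}  B4 = {1, 5, 6, 8}  B5 = {1, 5, 6, 7}
Tree: B1–B2, B1–B3, B1–B4, B4–B5

Every bag has size at most 4, so the width is 4 − 1 = 3 and tw(G) ≤ 3. On the other hand G contains the 4-clique {1, 5, 6, 8}. A clique must lie in a single bag of any decomposition, so no decomposition can have width below 3. Combining the bounds, tw(G) = 3.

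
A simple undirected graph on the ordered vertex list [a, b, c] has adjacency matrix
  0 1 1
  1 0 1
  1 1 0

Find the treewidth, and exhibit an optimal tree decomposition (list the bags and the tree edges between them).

Treewidth 2.
Bags: B1 = {a, b, c}
Tree: (single bag)

A single bag containing all 3 vertices is trivially a valid decomposition of width 2. Conversely, {a, b, c} is a clique of size 3, and the vertices of any clique must share a bag in every tree decomposition; so some bag has ≥ 3 vertices and tw(G) ≥ 2. The upper and lower bounds meet at 2, so that is the treewidth.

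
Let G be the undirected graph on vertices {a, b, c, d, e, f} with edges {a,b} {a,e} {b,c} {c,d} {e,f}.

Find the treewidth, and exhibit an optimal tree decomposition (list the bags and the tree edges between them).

Treewidth 1.
One optimal decomposition is:
Bags: B1 = {e, f}  B2 = {a, e}  B3 = {a, b}  B4 = {b, c}  B5 = {c, d}
Tree: B1–B2, B2–B3, B3–B4, B4–B5

Each bag holds 2 vertices, so the decomposition has width 1, which upper-bounds the treewidth. Any graph with an edge has treewidth ≥ 1, and G has the edge f–e. The upper and lower bounds meet at 1, so that is the treewidth.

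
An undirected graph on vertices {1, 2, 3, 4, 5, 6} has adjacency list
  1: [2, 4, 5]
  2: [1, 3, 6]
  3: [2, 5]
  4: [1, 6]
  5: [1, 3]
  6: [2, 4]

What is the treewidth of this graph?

A width-2 tree decomposition is:
Bags: B1 = {1, 4, 6}  B2 = {1, 2, 6}  B3 = {1, 2, 5}  B4 = {2, 3, 5}
Tree: B1–B2, B2–B3, B3–B4
The largest bag has 3 vertices, giving width 2; this decomposition certifies tw(G) ≤ 2. The edges 4–6–2–1–4 form a cycle, so G is not a tree and its treewidth is at least 2. Hence tw(G) = 2 exactly.

2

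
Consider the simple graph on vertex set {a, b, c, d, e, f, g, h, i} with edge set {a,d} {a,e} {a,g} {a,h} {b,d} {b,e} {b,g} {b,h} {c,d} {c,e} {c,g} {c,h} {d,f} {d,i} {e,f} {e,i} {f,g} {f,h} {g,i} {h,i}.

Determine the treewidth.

4

A width-4 tree decomposition is:
Bags: B1 = {b, d, e, g, h}  B2 = {d, e, g, h, i}  B3 = {a, d, e, g, h}  B4 = {d, e, f, g, h}  B5 = {c, d, e, g, h}
Tree: B1–B2, B2–B3, B3–B4, B4–B5
Each bag holds 5 vertices, so the decomposition has width 4, which upper-bounds the treewidth. For the lower bound: the 5 vertex sets {b,e}, {h,i}, {a,d}, {g}, {f} are disjoint, each induces a connected subgraph, and every pair is joined by at least one edge of G. Contracting each set to a single vertex therefore yields K_{5} as a minor, and since treewidth is minor-monotone, tw(G) ≥ tw(K_{5}) = 4. Combining the bounds, tw(G) = 4.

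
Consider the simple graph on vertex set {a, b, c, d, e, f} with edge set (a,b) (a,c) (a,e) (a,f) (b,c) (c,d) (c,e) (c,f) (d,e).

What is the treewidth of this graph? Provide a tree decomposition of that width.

The largest bag has 3 vertices, giving width 2; this decomposition certifies tw(G) ≤ 2. For the lower bound, the 3 vertices {c, d, e} are pairwise adjacent, and any tree decomposition puts a clique entirely inside one bag — forcing width ≥ 2. The upper and lower bounds meet at 2, so that is the treewidth.

Treewidth 2.
One optimal decomposition is:
Bags: B1 = {a, b, c}  B2 = {a, c, e}  B3 = {c, d, e}  B4 = {a, c, f}
Tree: B1–B2, B2–B3, B1–B4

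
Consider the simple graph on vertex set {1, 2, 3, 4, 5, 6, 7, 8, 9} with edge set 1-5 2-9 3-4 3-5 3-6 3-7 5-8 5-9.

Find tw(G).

1

A width-1 tree decomposition is:
Bags: B1 = {1, 5}  B2 = {3, 5}  B3 = {5, 8}  B4 = {3, 6}  B5 = {3, 4}  B6 = {5, 9}  B7 = {2, 9}  B8 = {3, 7}
Tree: B1–B2, B1–B3, B2–B4, B2–B5, B2–B6, B6–B7, B5–B8
The largest bag has 2 vertices, giving width 1; this decomposition certifies tw(G) ≤ 1. Since G has at least one edge (e.g. 5–1), it is not an edgeless graph, so tw(G) ≥ 1. Combining the bounds, tw(G) = 1.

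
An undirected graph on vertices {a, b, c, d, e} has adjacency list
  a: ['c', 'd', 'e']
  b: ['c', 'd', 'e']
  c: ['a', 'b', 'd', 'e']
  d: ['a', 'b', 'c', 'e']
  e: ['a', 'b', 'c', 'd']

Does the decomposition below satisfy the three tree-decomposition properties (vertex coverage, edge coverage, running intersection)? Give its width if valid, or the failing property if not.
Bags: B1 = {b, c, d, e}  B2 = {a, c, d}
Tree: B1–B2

No — edge (e,a) lies in no bag.

A tree decomposition must satisfy three properties: every vertex lies in some bag; for every edge, both endpoints lie together in some bag; and for every vertex, the bags containing it form a connected subtree. Here edge (e,a) lies in no bag, so the decomposition is invalid.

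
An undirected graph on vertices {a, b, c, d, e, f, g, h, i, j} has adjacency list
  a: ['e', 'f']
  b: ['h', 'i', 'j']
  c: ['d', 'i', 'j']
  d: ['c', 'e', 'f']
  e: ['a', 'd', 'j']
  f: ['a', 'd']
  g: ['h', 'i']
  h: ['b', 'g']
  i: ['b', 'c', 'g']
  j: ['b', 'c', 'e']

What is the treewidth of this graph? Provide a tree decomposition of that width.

Treewidth 2.
One such decomposition:
Bags: B1 = {a, d, f}  B2 = {a, d, e}  B3 = {c, d, e}  B4 = {c, e, j}  B5 = {c, i, j}  B6 = {b, i, j}  B7 = {b, g, i}  B8 = {b, g, h}
Tree: B1–B2, B2–B3, B3–B4, B4–B5, B5–B6, B6–B7, B7–B8

Every bag has size at most 3, so the width is 3 − 1 = 2 and tw(G) ≤ 2. Since f–a–e–d–f is a cycle in G, G is not acyclic. Forests are exactly the graphs of treewidth ≤ 1, so tw(G) ≥ 2. The upper and lower bounds meet at 2, so that is the treewidth.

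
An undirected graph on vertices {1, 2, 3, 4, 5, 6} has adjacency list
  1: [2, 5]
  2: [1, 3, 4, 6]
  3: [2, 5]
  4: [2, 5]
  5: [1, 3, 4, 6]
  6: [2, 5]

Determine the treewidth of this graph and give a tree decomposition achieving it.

Treewidth 2.
One such decomposition:
Bags: B1 = {2, 4, 5}  B2 = {2, 3, 5}  B3 = {1, 2, 5}  B4 = {2, 5, 6}
Tree: B1–B2, B2–B3, B3–B4

The largest bag has 3 vertices, giving width 2; this decomposition certifies tw(G) ≤ 2. The edges 4–2–3–5–4 form a cycle, so G is not a tree and its treewidth is at least 2. Combining the bounds, tw(G) = 2.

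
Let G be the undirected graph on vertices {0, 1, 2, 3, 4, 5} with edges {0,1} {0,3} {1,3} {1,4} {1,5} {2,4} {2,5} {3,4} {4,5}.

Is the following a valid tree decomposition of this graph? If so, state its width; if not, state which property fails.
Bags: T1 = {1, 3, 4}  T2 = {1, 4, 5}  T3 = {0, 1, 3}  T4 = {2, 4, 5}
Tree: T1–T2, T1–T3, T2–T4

Checking the three conditions: (i) the bags cover all of {0, 1, 2, 3, 4, 5}; (ii) for each edge, some bag contains both endpoints; (iii) the bags containing any fixed vertex form a subtree. All hold, so the decomposition is valid with width 3 − 1 = 2.

Yes; width 2.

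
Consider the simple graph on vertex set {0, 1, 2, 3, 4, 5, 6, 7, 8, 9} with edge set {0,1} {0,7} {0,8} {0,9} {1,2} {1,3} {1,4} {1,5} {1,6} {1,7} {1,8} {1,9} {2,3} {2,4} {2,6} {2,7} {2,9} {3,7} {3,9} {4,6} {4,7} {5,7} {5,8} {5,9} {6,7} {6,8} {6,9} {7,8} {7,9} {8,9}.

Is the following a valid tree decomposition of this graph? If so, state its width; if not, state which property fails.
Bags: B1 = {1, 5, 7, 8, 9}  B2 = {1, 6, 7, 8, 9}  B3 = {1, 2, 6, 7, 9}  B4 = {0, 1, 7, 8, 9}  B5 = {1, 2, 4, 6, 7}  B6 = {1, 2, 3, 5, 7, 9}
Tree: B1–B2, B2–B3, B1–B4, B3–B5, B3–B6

A tree decomposition must satisfy three properties: every vertex lies in some bag; for every edge, both endpoints lie together in some bag; and for every vertex, the bags containing it form a connected subtree. Here bags containing vertex 5 are not connected in the tree, so the decomposition is invalid.

No — bags containing vertex 5 are not connected in the tree.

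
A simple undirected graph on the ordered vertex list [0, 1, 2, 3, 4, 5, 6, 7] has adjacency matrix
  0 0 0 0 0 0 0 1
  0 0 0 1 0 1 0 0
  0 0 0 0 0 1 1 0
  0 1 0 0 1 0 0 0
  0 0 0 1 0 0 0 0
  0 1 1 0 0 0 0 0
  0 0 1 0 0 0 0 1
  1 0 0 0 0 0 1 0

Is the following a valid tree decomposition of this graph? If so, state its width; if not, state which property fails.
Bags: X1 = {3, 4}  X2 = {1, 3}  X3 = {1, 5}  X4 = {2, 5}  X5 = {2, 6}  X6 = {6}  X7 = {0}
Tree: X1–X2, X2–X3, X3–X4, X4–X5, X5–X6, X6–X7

No — vertex 7 appears in no bag.

A tree decomposition must satisfy three properties: every vertex lies in some bag; for every edge, both endpoints lie together in some bag; and for every vertex, the bags containing it form a connected subtree. Here vertex 7 appears in no bag, so the decomposition is invalid.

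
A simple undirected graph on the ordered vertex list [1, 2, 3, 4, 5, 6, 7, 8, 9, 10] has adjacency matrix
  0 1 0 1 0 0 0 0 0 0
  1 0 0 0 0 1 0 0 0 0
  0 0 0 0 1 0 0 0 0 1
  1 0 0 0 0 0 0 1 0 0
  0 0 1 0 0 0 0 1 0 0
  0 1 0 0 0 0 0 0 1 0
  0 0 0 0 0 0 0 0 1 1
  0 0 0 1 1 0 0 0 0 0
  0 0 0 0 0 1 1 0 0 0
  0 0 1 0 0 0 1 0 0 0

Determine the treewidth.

A width-2 tree decomposition is:
Bags: B1 = {7, 9, 10}  B2 = {6, 9, 10}  B3 = {2, 6, 10}  B4 = {1, 2, 10}  B5 = {1, 4, 10}  B6 = {4, 8, 10}  B7 = {5, 8, 10}  B8 = {3, 5, 10}
Tree: B1–B2, B2–B3, B3–B4, B4–B5, B5–B6, B6–B7, B7–B8
The largest bag has 3 vertices, giving width 2; this decomposition certifies tw(G) ≤ 2. Since 10–7–9–6–2–1–4–8–5–3–10 is a cycle in G, G is not acyclic. Forests are exactly the graphs of treewidth ≤ 1, so tw(G) ≥ 2. Combining the bounds, tw(G) = 2.

2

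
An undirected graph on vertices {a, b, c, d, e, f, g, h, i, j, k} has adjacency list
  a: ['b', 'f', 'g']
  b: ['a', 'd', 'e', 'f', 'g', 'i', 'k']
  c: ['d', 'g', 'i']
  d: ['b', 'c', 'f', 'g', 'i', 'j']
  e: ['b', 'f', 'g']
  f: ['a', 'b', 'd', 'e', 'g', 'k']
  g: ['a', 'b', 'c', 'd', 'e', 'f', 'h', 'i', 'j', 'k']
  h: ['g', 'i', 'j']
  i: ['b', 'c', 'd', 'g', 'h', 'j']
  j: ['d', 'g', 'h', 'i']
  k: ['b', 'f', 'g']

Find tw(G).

A width-3 tree decomposition is:
Bags: B1 = {b, d, f, g}  B2 = {b, d, g, i}  B3 = {b, e, f, g}  B4 = {a, b, f, g}  B5 = {c, d, g, i}  B6 = {d, g, i, j}  B7 = {g, h, i, j}  B8 = {b, f, g, k}
Tree: B1–B2, B1–B3, B3–B4, B2–B5, B5–B6, B6–B7, B4–B8
The largest bag has 4 vertices, giving width 3; this decomposition certifies tw(G) ≤ 3. Conversely, {d, g, i, j} is a clique of size 4, and the vertices of any clique must share a bag in every tree decomposition; so some bag has ≥ 4 vertices and tw(G) ≥ 3. Therefore the treewidth is 3.

3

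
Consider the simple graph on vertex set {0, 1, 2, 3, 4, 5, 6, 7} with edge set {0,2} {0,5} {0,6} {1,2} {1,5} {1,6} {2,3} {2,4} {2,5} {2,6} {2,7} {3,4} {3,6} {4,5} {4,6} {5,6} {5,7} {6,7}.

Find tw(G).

3

A width-3 tree decomposition is:
Bags: B1 = {2, 5, 6, 7}  B2 = {2, 4, 5, 6}  B3 = {0, 2, 5, 6}  B4 = {2, 3, 4, 6}  B5 = {1, 2, 5, 6}
Tree: B1–B2, B2–B3, B2–B4, B2–B5
Each bag holds 4 vertices, so the decomposition has width 3, which upper-bounds the treewidth. Conversely, {2, 3, 4, 6} is a clique of size 4, and the vertices of any clique must share a bag in every tree decomposition; so some bag has ≥ 4 vertices and tw(G) ≥ 3. Combining the bounds, tw(G) = 3.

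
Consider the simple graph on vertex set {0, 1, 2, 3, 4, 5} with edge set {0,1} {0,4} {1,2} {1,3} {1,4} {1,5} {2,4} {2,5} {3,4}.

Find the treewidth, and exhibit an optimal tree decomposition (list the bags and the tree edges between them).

Every bag has size at most 3, so the width is 3 − 1 = 2 and tw(G) ≤ 2. For the lower bound, the 3 vertices {0, 1, 4} are pairwise adjacent, and any tree decomposition puts a clique entirely inside one bag — forcing width ≥ 2. Hence tw(G) = 2 exactly.

Treewidth 2.
Bags: B1 = {1, 2, 4}  B2 = {0, 1, 4}  B3 = {1, 2, 5}  B4 = {1, 3, 4}
Tree: B1–B2, B1–B3, B2–B4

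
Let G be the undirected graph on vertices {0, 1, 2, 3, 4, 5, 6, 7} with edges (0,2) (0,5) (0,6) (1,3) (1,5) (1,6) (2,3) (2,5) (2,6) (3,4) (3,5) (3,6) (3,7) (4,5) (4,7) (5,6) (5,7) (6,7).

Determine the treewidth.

A width-3 tree decomposition is:
Bags: B1 = {1, 3, 5, 6}  B2 = {3, 5, 6, 7}  B3 = {2, 3, 5, 6}  B4 = {0, 2, 5, 6}  B5 = {3, 4, 5, 7}
Tree: B1–B2, B2–B3, B3–B4, B2–B5
Each bag holds 4 vertices, so the decomposition has width 3, which upper-bounds the treewidth. Conversely, {0, 2, 5, 6} is a clique of size 4, and the vertices of any clique must share a bag in every tree decomposition; so some bag has ≥ 4 vertices and tw(G) ≥ 3. Therefore the treewidth is 3.

3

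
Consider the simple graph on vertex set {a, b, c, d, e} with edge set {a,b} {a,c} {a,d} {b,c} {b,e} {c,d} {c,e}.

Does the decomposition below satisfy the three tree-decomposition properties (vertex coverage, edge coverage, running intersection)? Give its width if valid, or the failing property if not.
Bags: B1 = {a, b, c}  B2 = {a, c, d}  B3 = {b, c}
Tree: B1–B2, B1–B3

No — vertex e appears in no bag.

A tree decomposition must satisfy three properties: every vertex lies in some bag; for every edge, both endpoints lie together in some bag; and for every vertex, the bags containing it form a connected subtree. Here vertex e appears in no bag, so the decomposition is invalid.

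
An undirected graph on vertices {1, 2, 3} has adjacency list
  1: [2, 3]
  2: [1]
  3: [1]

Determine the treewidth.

1

A width-1 tree decomposition is:
Bags: B1 = {1, 2}  B2 = {1, 3}
Tree: B1–B2
The largest bag has 2 vertices, giving width 1; this decomposition certifies tw(G) ≤ 1. Since G has at least one edge (e.g. 2–1), it is not an edgeless graph, so tw(G) ≥ 1. The upper and lower bounds meet at 1, so that is the treewidth.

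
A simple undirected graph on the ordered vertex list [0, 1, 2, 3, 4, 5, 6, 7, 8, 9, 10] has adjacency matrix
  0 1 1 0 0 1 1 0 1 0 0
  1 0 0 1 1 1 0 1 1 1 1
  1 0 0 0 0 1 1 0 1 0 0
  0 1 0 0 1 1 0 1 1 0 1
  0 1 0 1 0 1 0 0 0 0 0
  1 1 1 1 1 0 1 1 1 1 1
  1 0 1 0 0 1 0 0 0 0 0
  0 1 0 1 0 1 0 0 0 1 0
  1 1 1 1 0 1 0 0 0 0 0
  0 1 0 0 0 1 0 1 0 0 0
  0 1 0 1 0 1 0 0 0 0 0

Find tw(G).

3

A width-3 tree decomposition is:
Bags: B1 = {1, 3, 5, 7}  B2 = {1, 3, 4, 5}  B3 = {1, 3, 5, 8}  B4 = {0, 1, 5, 8}  B5 = {0, 2, 5, 8}  B6 = {1, 3, 5, 10}  B7 = {0, 2, 5, 6}  B8 = {1, 5, 7, 9}
Tree: B1–B2, B2–B3, B3–B4, B4–B5, B3–B6, B5–B7, B1–B8
Each bag holds 4 vertices, so the decomposition has width 3, which upper-bounds the treewidth. Conversely, {0, 1, 5, 8} is a clique of size 4, and the vertices of any clique must share a bag in every tree decomposition; so some bag has ≥ 4 vertices and tw(G) ≥ 3. The upper and lower bounds meet at 3, so that is the treewidth.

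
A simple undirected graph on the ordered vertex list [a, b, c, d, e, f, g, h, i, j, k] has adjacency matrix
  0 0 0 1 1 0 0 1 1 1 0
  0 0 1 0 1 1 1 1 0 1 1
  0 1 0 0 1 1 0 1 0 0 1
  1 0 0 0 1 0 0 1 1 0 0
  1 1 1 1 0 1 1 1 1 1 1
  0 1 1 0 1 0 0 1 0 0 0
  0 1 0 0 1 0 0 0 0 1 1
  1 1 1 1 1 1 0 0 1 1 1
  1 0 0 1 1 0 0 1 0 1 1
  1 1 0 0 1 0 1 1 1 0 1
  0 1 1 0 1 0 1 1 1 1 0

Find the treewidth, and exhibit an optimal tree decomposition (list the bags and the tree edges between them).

Treewidth 4.
One such decomposition:
Bags: B1 = {b, c, e, h, k}  B2 = {b, e, h, j, k}  B3 = {b, c, e, f, h}  B4 = {b, e, g, j, k}  B5 = {e, h, i, j, k}  B6 = {a, e, h, i, j}  B7 = {a, d, e, h, i}
Tree: B1–B2, B1–B3, B2–B4, B2–B5, B5–B6, B6–B7

The largest bag has 5 vertices, giving width 4; this decomposition certifies tw(G) ≤ 4. Conversely, {b, e, g, j, k} is a clique of size 5, and the vertices of any clique must share a bag in every tree decomposition; so some bag has ≥ 5 vertices and tw(G) ≥ 4. Therefore the treewidth is 4.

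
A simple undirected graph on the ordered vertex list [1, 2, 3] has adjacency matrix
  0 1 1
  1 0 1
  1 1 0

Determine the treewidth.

2

A width-2 tree decomposition is:
Bags: B1 = {1, 2, 3}
Tree: (single bag)
A single bag containing all 3 vertices is trivially a valid decomposition of width 2. For the lower bound, the 3 vertices {1, 2, 3} are pairwise adjacent, and any tree decomposition puts a clique entirely inside one bag — forcing width ≥ 2. The upper and lower bounds meet at 2, so that is the treewidth.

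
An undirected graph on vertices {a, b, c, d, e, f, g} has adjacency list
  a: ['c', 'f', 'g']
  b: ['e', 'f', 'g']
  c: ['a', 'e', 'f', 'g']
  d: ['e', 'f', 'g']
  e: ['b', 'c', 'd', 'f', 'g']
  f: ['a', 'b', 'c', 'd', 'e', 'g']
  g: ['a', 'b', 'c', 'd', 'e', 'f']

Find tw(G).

A width-3 tree decomposition is:
Bags: B1 = {c, e, f, g}  B2 = {a, c, f, g}  B3 = {b, e, f, g}  B4 = {d, e, f, g}
Tree: B1–B2, B1–B3, B3–B4
Each bag holds 4 vertices, so the decomposition has width 3, which upper-bounds the treewidth. For the lower bound, the 4 vertices {d, e, f, g} are pairwise adjacent, and any tree decomposition puts a clique entirely inside one bag — forcing width ≥ 3. The upper and lower bounds meet at 3, so that is the treewidth.

3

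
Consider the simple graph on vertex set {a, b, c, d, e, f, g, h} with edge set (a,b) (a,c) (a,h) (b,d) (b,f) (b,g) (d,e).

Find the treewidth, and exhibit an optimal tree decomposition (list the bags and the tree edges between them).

Treewidth 1.
One such decomposition:
Bags: B1 = {a, c}  B2 = {a, b}  B3 = {b, f}  B4 = {b, g}  B5 = {a, h}  B6 = {b, d}  B7 = {d, e}
Tree: B1–B2, B2–B3, B3–B4, B1–B5, B4–B6, B6–B7

The largest bag has 2 vertices, giving width 1; this decomposition certifies tw(G) ≤ 1. G has an edge, so its treewidth is at least 1. The upper and lower bounds meet at 1, so that is the treewidth.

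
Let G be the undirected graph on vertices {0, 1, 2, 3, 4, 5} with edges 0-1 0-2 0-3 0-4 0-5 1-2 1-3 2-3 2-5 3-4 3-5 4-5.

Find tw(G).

A width-3 tree decomposition is:
Bags: B1 = {0, 2, 3, 5}  B2 = {0, 1, 2, 3}  B3 = {0, 3, 4, 5}
Tree: B1–B2, B1–B3
Each bag holds 4 vertices, so the decomposition has width 3, which upper-bounds the treewidth. For the lower bound, the 4 vertices {0, 1, 2, 3} are pairwise adjacent, and any tree decomposition puts a clique entirely inside one bag — forcing width ≥ 3. Therefore the treewidth is 3.

3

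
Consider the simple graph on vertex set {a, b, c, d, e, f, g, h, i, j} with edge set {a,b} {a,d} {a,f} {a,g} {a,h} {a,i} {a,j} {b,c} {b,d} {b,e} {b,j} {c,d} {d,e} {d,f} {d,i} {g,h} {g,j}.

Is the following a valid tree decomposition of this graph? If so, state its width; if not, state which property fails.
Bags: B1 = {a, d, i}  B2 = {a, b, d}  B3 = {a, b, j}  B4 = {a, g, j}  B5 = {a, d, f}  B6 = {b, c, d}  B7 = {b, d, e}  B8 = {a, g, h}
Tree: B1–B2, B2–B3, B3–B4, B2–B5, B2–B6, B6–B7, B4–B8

Yes; width 2.

Every vertex of G appears in some bag (union = {a, b, c, d, e, f, g, h, i, j}); every edge is covered by a bag; and for each vertex v the set of bags containing v is connected in the bag tree. The decomposition is therefore valid. The largest bag has 3 vertices, so the width is 2.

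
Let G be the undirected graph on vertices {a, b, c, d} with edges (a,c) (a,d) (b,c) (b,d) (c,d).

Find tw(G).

A width-2 tree decomposition is:
Bags: B1 = {b, c, d}  B2 = {a, c, d}
Tree: B1–B2
Each bag holds 3 vertices, so the decomposition has width 2, which upper-bounds the treewidth. Conversely, {a, c, d} is a clique of size 3, and the vertices of any clique must share a bag in every tree decomposition; so some bag has ≥ 3 vertices and tw(G) ≥ 2. Therefore the treewidth is 2.

2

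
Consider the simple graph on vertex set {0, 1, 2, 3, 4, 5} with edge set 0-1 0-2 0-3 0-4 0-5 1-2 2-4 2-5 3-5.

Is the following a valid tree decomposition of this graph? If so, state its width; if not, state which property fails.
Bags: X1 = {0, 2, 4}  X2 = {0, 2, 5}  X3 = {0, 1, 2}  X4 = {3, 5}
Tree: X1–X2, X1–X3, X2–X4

No — edge (0,3) lies in no bag.

A tree decomposition must satisfy three properties: every vertex lies in some bag; for every edge, both endpoints lie together in some bag; and for every vertex, the bags containing it form a connected subtree. Here edge (0,3) lies in no bag, so the decomposition is invalid.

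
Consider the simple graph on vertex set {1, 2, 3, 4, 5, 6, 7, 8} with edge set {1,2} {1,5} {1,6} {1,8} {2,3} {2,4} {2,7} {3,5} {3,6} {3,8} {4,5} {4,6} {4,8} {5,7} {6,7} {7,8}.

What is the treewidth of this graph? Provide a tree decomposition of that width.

Every bag has size at most 5, so the width is 5 − 1 = 4 and tw(G) ≤ 4. For the lower bound: the 5 vertex sets {3,6}, {1,8}, {5,7}, {2}, {4} are disjoint, each induces a connected subgraph, and every pair is joined by at least one edge of G. Contracting each set to a single vertex therefore yields K_{5} as a minor, and since treewidth is minor-monotone, tw(G) ≥ tw(K_{5}) = 4. Hence tw(G) = 4 exactly.

Treewidth 4.
One optimal decomposition is:
Bags: B1 = {2, 3, 5, 6, 8}  B2 = {1, 2, 5, 6, 8}  B3 = {2, 5, 6, 7, 8}  B4 = {2, 4, 5, 6, 8}
Tree: B1–B2, B2–B3, B3–B4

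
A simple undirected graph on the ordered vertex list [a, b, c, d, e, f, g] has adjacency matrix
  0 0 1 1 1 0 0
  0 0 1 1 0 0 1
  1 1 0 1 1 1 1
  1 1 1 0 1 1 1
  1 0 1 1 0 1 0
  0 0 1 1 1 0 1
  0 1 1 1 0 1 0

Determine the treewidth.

A width-3 tree decomposition is:
Bags: B1 = {c, d, f, g}  B2 = {b, c, d, g}  B3 = {c, d, e, f}  B4 = {a, c, d, e}
Tree: B1–B2, B1–B3, B3–B4
Every bag has size at most 4, so the width is 4 − 1 = 3 and tw(G) ≤ 3. For the lower bound, the 4 vertices {a, c, d, e} are pairwise adjacent, and any tree decomposition puts a clique entirely inside one bag — forcing width ≥ 3. The upper and lower bounds meet at 3, so that is the treewidth.

3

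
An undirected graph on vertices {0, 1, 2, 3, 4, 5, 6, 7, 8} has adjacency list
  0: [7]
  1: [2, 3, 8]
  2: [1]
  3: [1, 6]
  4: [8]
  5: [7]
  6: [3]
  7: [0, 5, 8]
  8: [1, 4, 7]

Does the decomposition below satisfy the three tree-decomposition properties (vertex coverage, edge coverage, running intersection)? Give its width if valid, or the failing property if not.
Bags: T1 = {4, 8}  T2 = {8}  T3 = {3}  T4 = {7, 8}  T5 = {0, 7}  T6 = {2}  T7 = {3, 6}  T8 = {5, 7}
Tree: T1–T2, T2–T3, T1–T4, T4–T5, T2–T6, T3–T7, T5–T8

A tree decomposition must satisfy three properties: every vertex lies in some bag; for every edge, both endpoints lie together in some bag; and for every vertex, the bags containing it form a connected subtree. Here vertex 1 appears in no bag, so the decomposition is invalid.

No — vertex 1 appears in no bag.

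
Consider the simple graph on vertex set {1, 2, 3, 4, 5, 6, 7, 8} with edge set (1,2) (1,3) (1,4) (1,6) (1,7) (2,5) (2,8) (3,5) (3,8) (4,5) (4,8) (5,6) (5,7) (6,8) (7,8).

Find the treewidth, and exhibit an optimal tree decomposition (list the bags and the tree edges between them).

The largest bag has 4 vertices, giving width 3; this decomposition certifies tw(G) ≤ 3. For the lower bound: the 4 vertex sets {4,5}, {1,6}, {8}, {2} are disjoint, each induces a connected subgraph, and every pair is joined by at least one edge of G. Contracting each set to a single vertex therefore yields K_{4} as a minor, and since treewidth is minor-monotone, tw(G) ≥ tw(K_{4}) = 3. Hence tw(G) = 3 exactly.

Treewidth 3.
Bags: B1 = {1, 4, 5, 8}  B2 = {1, 5, 6, 8}  B3 = {1, 2, 5, 8}  B4 = {1, 3, 5, 8}  B5 = {1, 5, 7, 8}
Tree: B1–B2, B2–B3, B3–B4, B4–B5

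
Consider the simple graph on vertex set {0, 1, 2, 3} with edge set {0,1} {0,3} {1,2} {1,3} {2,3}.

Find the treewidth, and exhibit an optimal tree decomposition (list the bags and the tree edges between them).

Treewidth 2.
One such decomposition:
Bags: B1 = {1, 2, 3}  B2 = {0, 1, 3}
Tree: B1–B2

Every bag has size at most 3, so the width is 3 − 1 = 2 and tw(G) ≤ 2. Conversely, {0, 1, 3} is a clique of size 3, and the vertices of any clique must share a bag in every tree decomposition; so some bag has ≥ 3 vertices and tw(G) ≥ 2. Combining the bounds, tw(G) = 2.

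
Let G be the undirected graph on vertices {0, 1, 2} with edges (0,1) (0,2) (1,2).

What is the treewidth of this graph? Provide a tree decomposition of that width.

With just one bag of size 3, the width is 3 − 1 = 2, so tw(G) ≤ 2. For the lower bound, the 3 vertices {0, 1, 2} are pairwise adjacent, and any tree decomposition puts a clique entirely inside one bag — forcing width ≥ 2. Combining the bounds, tw(G) = 2.

Treewidth 2.
Bags: B1 = {0, 1, 2}
Tree: (single bag)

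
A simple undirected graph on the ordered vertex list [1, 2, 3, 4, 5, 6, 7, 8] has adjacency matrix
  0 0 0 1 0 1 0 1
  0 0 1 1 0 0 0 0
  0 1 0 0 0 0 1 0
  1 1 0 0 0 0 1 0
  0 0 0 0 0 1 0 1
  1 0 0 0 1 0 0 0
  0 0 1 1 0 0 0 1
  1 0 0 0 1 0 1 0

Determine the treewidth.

2

A width-2 tree decomposition is:
Bags: B1 = {5, 6, 8}  B2 = {1, 6, 8}  B3 = {1, 7, 8}  B4 = {1, 4, 7}  B5 = {3, 4, 7}  B6 = {2, 3, 4}
Tree: B1–B2, B2–B3, B3–B4, B4–B5, B5–B6
Each bag holds 3 vertices, so the decomposition has width 2, which upper-bounds the treewidth. The edges 5–6–1–8–5 form a cycle, so G is not a tree and its treewidth is at least 2. Hence tw(G) = 2 exactly.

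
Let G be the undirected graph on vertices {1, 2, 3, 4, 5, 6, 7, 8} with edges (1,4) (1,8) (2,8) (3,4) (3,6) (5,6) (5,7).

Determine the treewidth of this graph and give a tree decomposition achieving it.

Every bag has size at most 2, so the width is 2 − 1 = 1 and tw(G) ≤ 1. Since G has at least one edge (e.g. 2–8), it is not an edgeless graph, so tw(G) ≥ 1. The upper and lower bounds meet at 1, so that is the treewidth.

Treewidth 1.
One such decomposition:
Bags: B1 = {2, 8}  B2 = {1, 8}  B3 = {1, 4}  B4 = {3, 4}  B5 = {3, 6}  B6 = {5, 6}  B7 = {5, 7}
Tree: B1–B2, B2–B3, B3–B4, B4–B5, B5–B6, B6–B7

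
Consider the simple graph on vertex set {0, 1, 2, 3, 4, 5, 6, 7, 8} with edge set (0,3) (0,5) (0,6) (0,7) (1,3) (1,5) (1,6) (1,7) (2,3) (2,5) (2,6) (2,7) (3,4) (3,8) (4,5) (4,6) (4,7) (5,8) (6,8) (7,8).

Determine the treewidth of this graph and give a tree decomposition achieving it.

Treewidth 4.
One optimal decomposition is:
Bags: B1 = {3, 4, 5, 6, 7}  B2 = {2, 3, 5, 6, 7}  B3 = {1, 3, 5, 6, 7}  B4 = {3, 5, 6, 7, 8}  B5 = {0, 3, 5, 6, 7}
Tree: B1–B2, B2–B3, B3–B4, B4–B5

Every bag has size at most 5, so the width is 5 − 1 = 4 and tw(G) ≤ 4. For the lower bound: the 5 vertex sets {4,6}, {2,5}, {1,3}, {7}, {8} are disjoint, each induces a connected subgraph, and every pair is joined by at least one edge of G. Contracting each set to a single vertex therefore yields K_{5} as a minor, and since treewidth is minor-monotone, tw(G) ≥ tw(K_{5}) = 4. Combining the bounds, tw(G) = 4.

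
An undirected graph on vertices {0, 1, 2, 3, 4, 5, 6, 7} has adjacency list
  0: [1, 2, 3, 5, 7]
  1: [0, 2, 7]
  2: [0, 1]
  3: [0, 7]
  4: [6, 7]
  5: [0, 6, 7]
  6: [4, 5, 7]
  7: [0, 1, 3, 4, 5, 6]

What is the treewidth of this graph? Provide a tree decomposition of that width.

Each bag holds 3 vertices, so the decomposition has width 2, which upper-bounds the treewidth. For the lower bound, the 3 vertices {0, 1, 2} are pairwise adjacent, and any tree decomposition puts a clique entirely inside one bag — forcing width ≥ 2. The upper and lower bounds meet at 2, so that is the treewidth.

Treewidth 2.
Bags: B1 = {5, 6, 7}  B2 = {0, 5, 7}  B3 = {0, 1, 7}  B4 = {0, 1, 2}  B5 = {0, 3, 7}  B6 = {4, 6, 7}
Tree: B1–B2, B2–B3, B3–B4, B2–B5, B1–B6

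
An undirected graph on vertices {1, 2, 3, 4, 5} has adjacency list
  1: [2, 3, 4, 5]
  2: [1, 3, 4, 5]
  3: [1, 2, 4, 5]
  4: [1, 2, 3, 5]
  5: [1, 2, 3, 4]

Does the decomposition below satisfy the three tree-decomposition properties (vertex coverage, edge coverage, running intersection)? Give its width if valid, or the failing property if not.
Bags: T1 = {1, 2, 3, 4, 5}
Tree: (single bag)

Yes; width 4.

Checking the three conditions: (i) the bags cover all of {1, 2, 3, 4, 5}; (ii) for each edge, some bag contains both endpoints; (iii) the bags containing any fixed vertex form a subtree. All hold, so the decomposition is valid with width 5 − 1 = 4.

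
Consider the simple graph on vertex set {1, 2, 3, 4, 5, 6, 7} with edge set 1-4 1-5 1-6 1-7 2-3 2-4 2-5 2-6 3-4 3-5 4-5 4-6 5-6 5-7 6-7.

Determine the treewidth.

3

A width-3 tree decomposition is:
Bags: B1 = {2, 3, 4, 5}  B2 = {2, 4, 5, 6}  B3 = {1, 4, 5, 6}  B4 = {1, 5, 6, 7}
Tree: B1–B2, B2–B3, B3–B4
The largest bag has 4 vertices, giving width 3; this decomposition certifies tw(G) ≤ 3. For the lower bound, the 4 vertices {1, 4, 5, 6} are pairwise adjacent, and any tree decomposition puts a clique entirely inside one bag — forcing width ≥ 3. Therefore the treewidth is 3.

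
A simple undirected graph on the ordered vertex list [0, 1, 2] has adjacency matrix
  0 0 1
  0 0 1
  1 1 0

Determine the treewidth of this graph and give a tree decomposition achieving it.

Treewidth 1.
One such decomposition:
Bags: B1 = {0, 2}  B2 = {1, 2}
Tree: B1–B2

Each bag holds 2 vertices, so the decomposition has width 1, which upper-bounds the treewidth. Any graph with an edge has treewidth ≥ 1, and G has the edge 0–2. The upper and lower bounds meet at 1, so that is the treewidth.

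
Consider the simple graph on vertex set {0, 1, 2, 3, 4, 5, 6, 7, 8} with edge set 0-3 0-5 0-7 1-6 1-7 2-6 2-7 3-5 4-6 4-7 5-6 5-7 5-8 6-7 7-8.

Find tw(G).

A width-2 tree decomposition is:
Bags: B1 = {0, 5, 7}  B2 = {5, 6, 7}  B3 = {5, 7, 8}  B4 = {1, 6, 7}  B5 = {2, 6, 7}  B6 = {0, 3, 5}  B7 = {4, 6, 7}
Tree: B1–B2, B1–B3, B2–B4, B4–B5, B1–B6, B2–B7
Each bag holds 3 vertices, so the decomposition has width 2, which upper-bounds the treewidth. On the other hand G contains the 3-clique {0, 3, 5}. A clique must lie in a single bag of any decomposition, so no decomposition can have width below 2. The upper and lower bounds meet at 2, so that is the treewidth.

2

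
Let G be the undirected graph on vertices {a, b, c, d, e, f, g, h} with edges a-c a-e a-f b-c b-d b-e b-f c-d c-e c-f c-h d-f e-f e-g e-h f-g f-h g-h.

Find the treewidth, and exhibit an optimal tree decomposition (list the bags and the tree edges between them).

Each bag holds 4 vertices, so the decomposition has width 3, which upper-bounds the treewidth. On the other hand G contains the 4-clique {e, f, g, h}. A clique must lie in a single bag of any decomposition, so no decomposition can have width below 3. Hence tw(G) = 3 exactly.

Treewidth 3.
One such decomposition:
Bags: B1 = {e, f, g, h}  B2 = {c, e, f, h}  B3 = {b, c, e, f}  B4 = {b, c, d, f}  B5 = {a, c, e, f}
Tree: B1–B2, B2–B3, B3–B4, B2–B5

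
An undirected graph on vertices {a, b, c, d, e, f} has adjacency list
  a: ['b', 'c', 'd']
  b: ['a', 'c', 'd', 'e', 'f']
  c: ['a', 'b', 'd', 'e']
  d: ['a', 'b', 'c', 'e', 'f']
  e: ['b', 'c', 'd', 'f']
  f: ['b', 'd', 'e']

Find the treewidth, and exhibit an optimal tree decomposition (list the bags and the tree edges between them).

The largest bag has 4 vertices, giving width 3; this decomposition certifies tw(G) ≤ 3. On the other hand G contains the 4-clique {b, c, d, e}. A clique must lie in a single bag of any decomposition, so no decomposition can have width below 3. The upper and lower bounds meet at 3, so that is the treewidth.

Treewidth 3.
One such decomposition:
Bags: B1 = {b, c, d, e}  B2 = {b, d, e, f}  B3 = {a, b, c, d}
Tree: B1–B2, B1–B3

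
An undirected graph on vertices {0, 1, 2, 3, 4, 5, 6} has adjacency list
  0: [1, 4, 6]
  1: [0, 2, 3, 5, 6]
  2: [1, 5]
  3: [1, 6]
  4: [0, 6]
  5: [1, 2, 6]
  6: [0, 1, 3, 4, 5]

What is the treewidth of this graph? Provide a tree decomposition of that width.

Treewidth 2.
One optimal decomposition is:
Bags: B1 = {0, 1, 6}  B2 = {1, 3, 6}  B3 = {1, 5, 6}  B4 = {1, 2, 5}  B5 = {0, 4, 6}
Tree: B1–B2, B2–B3, B3–B4, B1–B5

Each bag holds 3 vertices, so the decomposition has width 2, which upper-bounds the treewidth. On the other hand G contains the 3-clique {1, 2, 5}. A clique must lie in a single bag of any decomposition, so no decomposition can have width below 2. Hence tw(G) = 2 exactly.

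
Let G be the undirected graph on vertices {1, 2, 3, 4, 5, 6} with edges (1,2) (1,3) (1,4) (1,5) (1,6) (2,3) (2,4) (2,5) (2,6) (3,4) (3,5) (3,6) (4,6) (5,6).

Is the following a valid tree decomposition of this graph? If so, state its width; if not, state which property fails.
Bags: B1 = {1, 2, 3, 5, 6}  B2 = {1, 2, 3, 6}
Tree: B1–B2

No — vertex 4 appears in no bag.

A tree decomposition must satisfy three properties: every vertex lies in some bag; for every edge, both endpoints lie together in some bag; and for every vertex, the bags containing it form a connected subtree. Here vertex 4 appears in no bag, so the decomposition is invalid.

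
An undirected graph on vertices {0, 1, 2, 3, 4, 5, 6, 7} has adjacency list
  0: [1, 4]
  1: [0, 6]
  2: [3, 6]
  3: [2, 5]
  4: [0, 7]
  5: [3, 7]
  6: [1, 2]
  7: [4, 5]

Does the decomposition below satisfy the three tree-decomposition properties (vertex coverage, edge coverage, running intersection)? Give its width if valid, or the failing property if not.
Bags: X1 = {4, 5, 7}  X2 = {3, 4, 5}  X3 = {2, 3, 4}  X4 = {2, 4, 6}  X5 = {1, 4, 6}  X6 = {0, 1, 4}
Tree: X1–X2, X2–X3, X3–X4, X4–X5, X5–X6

Yes; width 2.

Every vertex of G appears in some bag (union = {0, 1, 2, 3, 4, 5, 6, 7}); every edge is covered by a bag; and for each vertex v the set of bags containing v is connected in the bag tree. The decomposition is therefore valid. The largest bag has 3 vertices, so the width is 2.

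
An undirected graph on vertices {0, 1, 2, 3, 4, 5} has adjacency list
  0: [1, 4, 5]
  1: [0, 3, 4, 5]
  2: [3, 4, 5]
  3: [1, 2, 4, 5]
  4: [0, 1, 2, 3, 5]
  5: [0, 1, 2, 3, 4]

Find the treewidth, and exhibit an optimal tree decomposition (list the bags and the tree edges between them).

Each bag holds 4 vertices, so the decomposition has width 3, which upper-bounds the treewidth. Conversely, {0, 1, 4, 5} is a clique of size 4, and the vertices of any clique must share a bag in every tree decomposition; so some bag has ≥ 4 vertices and tw(G) ≥ 3. Combining the bounds, tw(G) = 3.

Treewidth 3.
One optimal decomposition is:
Bags: B1 = {1, 3, 4, 5}  B2 = {0, 1, 4, 5}  B3 = {2, 3, 4, 5}
Tree: B1–B2, B1–B3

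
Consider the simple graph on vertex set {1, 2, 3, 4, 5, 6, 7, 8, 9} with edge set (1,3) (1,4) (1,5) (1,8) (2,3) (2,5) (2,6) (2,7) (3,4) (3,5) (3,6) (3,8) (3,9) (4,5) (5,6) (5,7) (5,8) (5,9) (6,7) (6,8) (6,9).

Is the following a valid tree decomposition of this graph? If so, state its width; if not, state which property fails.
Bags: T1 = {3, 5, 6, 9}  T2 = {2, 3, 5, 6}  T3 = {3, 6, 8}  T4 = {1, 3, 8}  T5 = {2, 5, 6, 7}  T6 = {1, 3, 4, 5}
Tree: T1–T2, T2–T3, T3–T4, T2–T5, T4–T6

A tree decomposition must satisfy three properties: every vertex lies in some bag; for every edge, both endpoints lie together in some bag; and for every vertex, the bags containing it form a connected subtree. Here edge (5,8) lies in no bag, so the decomposition is invalid.

No — edge (5,8) lies in no bag.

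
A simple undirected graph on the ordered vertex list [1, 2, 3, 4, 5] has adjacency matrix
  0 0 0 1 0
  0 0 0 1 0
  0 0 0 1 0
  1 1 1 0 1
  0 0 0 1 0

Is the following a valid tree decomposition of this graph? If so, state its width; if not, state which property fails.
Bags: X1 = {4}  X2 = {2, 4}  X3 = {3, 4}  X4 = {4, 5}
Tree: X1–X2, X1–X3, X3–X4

No — vertex 1 appears in no bag.

A tree decomposition must satisfy three properties: every vertex lies in some bag; for every edge, both endpoints lie together in some bag; and for every vertex, the bags containing it form a connected subtree. Here vertex 1 appears in no bag, so the decomposition is invalid.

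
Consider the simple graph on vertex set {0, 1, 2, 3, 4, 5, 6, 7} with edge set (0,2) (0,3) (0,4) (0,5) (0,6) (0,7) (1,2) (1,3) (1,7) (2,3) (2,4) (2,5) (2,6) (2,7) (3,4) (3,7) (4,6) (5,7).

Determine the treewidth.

3

A width-3 tree decomposition is:
Bags: B1 = {0, 2, 3, 4}  B2 = {0, 2, 3, 7}  B3 = {0, 2, 5, 7}  B4 = {1, 2, 3, 7}  B5 = {0, 2, 4, 6}
Tree: B1–B2, B2–B3, B2–B4, B1–B5
The largest bag has 4 vertices, giving width 3; this decomposition certifies tw(G) ≤ 3. On the other hand G contains the 4-clique {0, 2, 3, 4}. A clique must lie in a single bag of any decomposition, so no decomposition can have width below 3. Therefore the treewidth is 3.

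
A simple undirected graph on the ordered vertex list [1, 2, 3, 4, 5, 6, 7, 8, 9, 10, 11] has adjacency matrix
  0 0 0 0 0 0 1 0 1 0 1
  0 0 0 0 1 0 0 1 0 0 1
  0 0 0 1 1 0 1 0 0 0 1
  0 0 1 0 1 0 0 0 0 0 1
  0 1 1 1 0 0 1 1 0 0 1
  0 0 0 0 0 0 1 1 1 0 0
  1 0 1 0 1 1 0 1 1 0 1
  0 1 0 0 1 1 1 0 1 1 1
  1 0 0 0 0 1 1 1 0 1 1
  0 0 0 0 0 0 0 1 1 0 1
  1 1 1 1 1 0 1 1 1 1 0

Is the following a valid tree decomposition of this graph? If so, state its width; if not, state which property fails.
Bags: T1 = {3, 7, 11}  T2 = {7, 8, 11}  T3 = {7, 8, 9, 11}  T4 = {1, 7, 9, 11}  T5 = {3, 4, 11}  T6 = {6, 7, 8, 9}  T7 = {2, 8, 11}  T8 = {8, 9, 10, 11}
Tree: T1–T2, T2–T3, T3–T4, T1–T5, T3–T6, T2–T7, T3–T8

A tree decomposition must satisfy three properties: every vertex lies in some bag; for every edge, both endpoints lie together in some bag; and for every vertex, the bags containing it form a connected subtree. Here vertex 5 appears in no bag, so the decomposition is invalid.

No — vertex 5 appears in no bag.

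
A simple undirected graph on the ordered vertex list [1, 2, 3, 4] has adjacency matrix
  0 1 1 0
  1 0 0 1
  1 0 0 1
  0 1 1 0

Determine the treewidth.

A width-2 tree decomposition is:
Bags: B1 = {2, 3, 4}  B2 = {1, 2, 3}
Tree: B1–B2
Each bag holds 3 vertices, so the decomposition has width 2, which upper-bounds the treewidth. For the lower bound, G contains the cycle 3–4–2–1–3, so G is not a forest; only forests have treewidth ≤ 1, hence tw(G) ≥ 2. The upper and lower bounds meet at 2, so that is the treewidth.

2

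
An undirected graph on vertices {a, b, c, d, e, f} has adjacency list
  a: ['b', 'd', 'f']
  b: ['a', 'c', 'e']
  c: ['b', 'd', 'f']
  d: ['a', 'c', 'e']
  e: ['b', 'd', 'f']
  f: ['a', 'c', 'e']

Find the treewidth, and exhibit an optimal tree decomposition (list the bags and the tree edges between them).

Treewidth 3.
One such decomposition:
Bags: B1 = {b, d, e, f}  B2 = {a, b, d, f}  B3 = {b, c, d, f}
Tree: B1–B2, B2–B3

Every bag has size at most 4, so the width is 4 − 1 = 3 and tw(G) ≤ 3. For the lower bound: the 4 vertex sets {d,e}, {a,f}, {b}, {c} are disjoint, each induces a connected subgraph, and every pair is joined by at least one edge of G. Contracting each set to a single vertex therefore yields K_{4} as a minor, and since treewidth is minor-monotone, tw(G) ≥ tw(K_{4}) = 3. The upper and lower bounds meet at 3, so that is the treewidth.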